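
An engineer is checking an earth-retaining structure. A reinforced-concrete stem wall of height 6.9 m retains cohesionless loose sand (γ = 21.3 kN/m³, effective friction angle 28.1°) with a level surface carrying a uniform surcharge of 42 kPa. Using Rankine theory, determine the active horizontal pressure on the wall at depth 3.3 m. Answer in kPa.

40.4 kPa

K_a = (1 − sin φ)/(1 + sin φ) = 0.3596.
σ_v = γz + q = 21.3 × 3.3 + 42 = 112.3 kPa.
σ_h = K_a σ_v = 0.3596 × 112.3 = 40.38 kPa.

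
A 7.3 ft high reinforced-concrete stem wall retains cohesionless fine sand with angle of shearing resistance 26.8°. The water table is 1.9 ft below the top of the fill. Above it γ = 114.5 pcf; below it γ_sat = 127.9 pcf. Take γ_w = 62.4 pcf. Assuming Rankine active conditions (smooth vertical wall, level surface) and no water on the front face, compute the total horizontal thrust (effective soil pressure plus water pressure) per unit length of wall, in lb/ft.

K_a = tan²(45° − φ/2) = 0.3785.
γ' = 127.9 − 62.4 = 65.50 pcf. Depth below WT = 5.4 ft.
σ'_h at WT = K_a γ d_w = 82.34 psf; at base = 82.34 + K_a γ' × 5.4 = 216.2 psf.
P₁ (0–1.9 ft) = ½×82.34×1.9 = 78.22. P₂ (1.9–7.3 ft) = ½(82.34+216.2)×5.4 = 806.1.
P_w = ½ γ_w h₂² = 0.5×62.4×5.4² = 909.8. Total = 78.22+806.1+909.8 = 1794 lb/ft.

1790 lb/ft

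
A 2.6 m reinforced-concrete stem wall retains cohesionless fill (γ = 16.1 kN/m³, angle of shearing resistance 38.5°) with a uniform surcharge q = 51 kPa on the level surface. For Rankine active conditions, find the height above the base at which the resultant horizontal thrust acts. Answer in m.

1.17 m

K_a = 0.2327.
Triangular part P₁ = ½K_aγH² = 12.66 at H/3 = 0.8667 m; rectangular part P₂ = K_a q H = 30.85 at H/2 = 1.300 m.
ȳ = (P₁·0.8667 + P₂·1.300)/(P₁+P₂) = 1.174 m.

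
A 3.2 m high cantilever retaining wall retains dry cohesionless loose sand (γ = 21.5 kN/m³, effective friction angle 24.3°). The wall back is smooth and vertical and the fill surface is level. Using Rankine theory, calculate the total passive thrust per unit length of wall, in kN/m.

K_p = tan²(45° + φ/2) = 2.399.
P_p = ½ K_p γ H² = 0.5 × 2.399 × 21.5 × 3.2² = 264.0 kN/m.

264 kN/m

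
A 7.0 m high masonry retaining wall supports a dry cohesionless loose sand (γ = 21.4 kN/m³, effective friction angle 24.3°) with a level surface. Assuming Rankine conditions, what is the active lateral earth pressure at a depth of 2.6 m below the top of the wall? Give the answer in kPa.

K_a = (1 − sin φ)/(1 + sin φ) = 0.4169.
σ_h = K_a γ z = 0.4169 × 21.4 × 2.6 = 23.20 kPa.

23.2 kPa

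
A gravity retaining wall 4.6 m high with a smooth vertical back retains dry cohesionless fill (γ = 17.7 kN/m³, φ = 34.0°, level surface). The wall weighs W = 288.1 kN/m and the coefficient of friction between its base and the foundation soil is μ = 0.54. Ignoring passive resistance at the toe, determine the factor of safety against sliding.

2.94

K_a = tan²(45° − 34.0°/2) = 0.2827.
P_a = ½K_aγH² = 0.5×0.2827×17.7×4.6² = 52.94 kN/m, acting at H/3 = 1.533 m above the base.
FS_sliding = μW / P_a = 0.54×288.1 / 52.94 = 2.939.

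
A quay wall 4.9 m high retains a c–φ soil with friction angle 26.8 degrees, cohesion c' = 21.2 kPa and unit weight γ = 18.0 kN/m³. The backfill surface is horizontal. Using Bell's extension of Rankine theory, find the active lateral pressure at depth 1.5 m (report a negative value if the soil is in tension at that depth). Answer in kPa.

-15.9 kPa

K_a = (1 − sin φ)/(1 + sin φ) = 0.3785.
σ_a = K_a γ z − 2c√K_a = 0.3785×18.0×1.5 − 2×21.2×0.6152 = -15.87 kPa.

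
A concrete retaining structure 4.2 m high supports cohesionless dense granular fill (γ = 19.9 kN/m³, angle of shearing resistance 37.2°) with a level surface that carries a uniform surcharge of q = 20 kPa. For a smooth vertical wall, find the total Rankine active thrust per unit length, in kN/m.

K_a = tan²(45° − φ/2) = 0.2464.
Soil triangle: ½ K_a γ H² = 0.5×0.2464×19.9×4.2² = 43.25 kN/m.
Surcharge rectangle: K_a q H = 0.2464×20×4.2 = 20.70 kN/m.
Total = 43.25 + 20.70 = 63.95 kN/m.

63.9 kN/m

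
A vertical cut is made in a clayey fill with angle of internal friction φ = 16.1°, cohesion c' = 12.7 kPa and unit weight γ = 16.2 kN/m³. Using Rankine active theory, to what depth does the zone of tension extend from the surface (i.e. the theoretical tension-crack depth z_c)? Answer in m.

K_a = tan²(45° − 16.1°/2) = 0.5658; √K_a = 0.7522.
The active pressure is zero where K_a γ z = 2c√K_a, so z_c = 2c/(γ√K_a) = 2×12.7/(16.2×0.7522) = 2.084 m.

2.08 m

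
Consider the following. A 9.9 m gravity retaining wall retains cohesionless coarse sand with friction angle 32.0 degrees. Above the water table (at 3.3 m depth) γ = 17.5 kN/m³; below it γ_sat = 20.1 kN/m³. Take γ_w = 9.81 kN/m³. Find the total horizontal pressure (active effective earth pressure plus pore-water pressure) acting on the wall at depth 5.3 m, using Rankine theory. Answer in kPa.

43.7 kPa

K_a = (1 − sin φ)/(1 + sin φ) = 0.3073.
γ' = 20.1 − 9.81 = 10.29 kN/m³.
Effective vertical stress at 5.3 m: σ'_v = 17.5×3.3 + 10.29×2.00 = 78.33 kPa.
σ'_h = K_a σ'_v = 0.3073 × 78.33 = 24.07 kPa; u = γ_w × 2.00 = 19.62 kPa.
Total σ_h = 24.07 + 19.62 = 43.69 kPa.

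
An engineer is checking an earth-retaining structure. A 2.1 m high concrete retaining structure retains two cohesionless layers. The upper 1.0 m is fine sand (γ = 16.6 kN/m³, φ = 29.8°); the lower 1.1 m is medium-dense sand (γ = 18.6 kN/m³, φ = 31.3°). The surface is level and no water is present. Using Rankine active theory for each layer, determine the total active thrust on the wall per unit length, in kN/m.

K_a1 = tan²(45°−29.8°/2) = 0.3360; K_a2 = tan²(45°−31.3°/2) = 0.3162.
Layer 1: σ at base = K_a1 γ₁ h₁ = 5.578 kPa; P₁ = ½×5.578×1.0 = 2.789.
Layer 2: σ_v at top = γ₁h₁ = 16.60; σ_h top = K_a2×16.60 = 5.249; σ_h base = K_a2×(16.60+18.6×1.1) = 11.72.
P₂ = ½(5.249+11.72)×1.1 = 9.332. Total P_a = 2.789+9.332 = 12.12 kN/m.

12.1 kN/m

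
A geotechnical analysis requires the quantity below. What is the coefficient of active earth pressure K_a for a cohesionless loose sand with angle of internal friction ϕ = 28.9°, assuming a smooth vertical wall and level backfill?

K_a = (1 − sin φ)/(1 + sin φ) = (1 − sin 28.9°)/(1 + sin 28.9°) = 0.3484.

0.348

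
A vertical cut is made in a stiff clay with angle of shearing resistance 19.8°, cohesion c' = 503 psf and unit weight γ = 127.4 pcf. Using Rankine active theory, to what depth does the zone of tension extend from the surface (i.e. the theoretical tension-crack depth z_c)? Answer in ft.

K_a = tan²(45° − 19.8°/2) = 0.4939; √K_a = 0.7028.
The active pressure is zero where K_a γ z = 2c√K_a, so z_c = 2c/(γ√K_a) = 2×503/(127.4×0.7028) = 11.24 ft.

11.2 ft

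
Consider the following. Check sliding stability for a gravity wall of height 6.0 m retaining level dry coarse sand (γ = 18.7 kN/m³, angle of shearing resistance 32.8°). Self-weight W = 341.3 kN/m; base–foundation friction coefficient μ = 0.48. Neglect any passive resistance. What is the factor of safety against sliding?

K_a = tan²(45° − 32.8°/2) = 0.2973.
P_a = ½K_aγH² = 0.5×0.2973×18.7×6.0² = 100.1 kN/m, acting at H/3 = 2.000 m above the base.
FS_sliding = μW / P_a = 0.48×341.3 / 100.1 = 1.637.

1.64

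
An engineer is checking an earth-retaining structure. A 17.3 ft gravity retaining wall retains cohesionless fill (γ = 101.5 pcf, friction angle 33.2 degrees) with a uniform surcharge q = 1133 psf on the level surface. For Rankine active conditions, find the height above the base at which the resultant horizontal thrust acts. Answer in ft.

7.39 ft

K_a = 0.2924.
Triangular part P₁ = ½K_aγH² = 4441 at H/3 = 5.767 ft; rectangular part P₂ = K_a q H = 5730 at H/2 = 8.650 ft.
ȳ = (P₁·5.767 + P₂·8.650)/(P₁+P₂) = 7.391 ft.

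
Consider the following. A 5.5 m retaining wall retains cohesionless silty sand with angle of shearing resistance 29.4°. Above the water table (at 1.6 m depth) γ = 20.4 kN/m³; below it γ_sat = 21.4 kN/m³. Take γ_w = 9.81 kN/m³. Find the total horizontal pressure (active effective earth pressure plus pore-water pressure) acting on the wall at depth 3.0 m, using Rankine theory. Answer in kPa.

30.4 kPa

K_a = (1 − sin φ)/(1 + sin φ) = 0.3415.
γ' = 21.4 − 9.81 = 11.59 kN/m³.
Effective vertical stress at 3.0 m: σ'_v = 20.4×1.6 + 11.59×1.40 = 48.87 kPa.
σ'_h = K_a σ'_v = 0.3415 × 48.87 = 16.69 kPa; u = γ_w × 1.40 = 13.73 kPa.
Total σ_h = 16.69 + 13.73 = 30.42 kPa.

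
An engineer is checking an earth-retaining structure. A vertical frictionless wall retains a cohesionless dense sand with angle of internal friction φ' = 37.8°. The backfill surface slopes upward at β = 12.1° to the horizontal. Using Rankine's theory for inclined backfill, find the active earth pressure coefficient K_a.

K_a = cos β · (cos β − √(cos²β − cos²φ)) / (cos β + √(cos²β − cos²φ)).
cos β = 0.9778, cos φ = 0.7902, √(cos²β − cos²φ) = 0.5759.
K_a = 0.9778 × (0.9778 − 0.5759)/(0.9778 + 0.5759) = 0.2529.

0.253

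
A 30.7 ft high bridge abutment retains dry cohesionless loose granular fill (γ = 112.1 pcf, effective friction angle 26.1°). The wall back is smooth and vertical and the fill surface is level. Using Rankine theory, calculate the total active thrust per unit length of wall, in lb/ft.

20500 lb/ft

K_a = tan²(45° − φ/2) = 0.3889.
P_a = ½ K_a γ H² = 0.5 × 0.3889 × 112.1 × 30.7² = 20550 lb/ft.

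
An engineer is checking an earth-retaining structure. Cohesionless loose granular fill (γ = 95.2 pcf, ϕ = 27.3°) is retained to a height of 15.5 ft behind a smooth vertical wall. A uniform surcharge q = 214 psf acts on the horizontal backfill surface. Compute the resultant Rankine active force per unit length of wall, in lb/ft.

5480 lb/ft

K_a = tan²(45° − φ/2) = 0.3711.
Soil triangle: ½ K_a γ H² = 0.5×0.3711×95.2×15.5² = 4244 lb/ft.
Surcharge rectangle: K_a q H = 0.3711×214×15.5 = 1231 lb/ft.
Total = 4244 + 1231 = 5475 lb/ft.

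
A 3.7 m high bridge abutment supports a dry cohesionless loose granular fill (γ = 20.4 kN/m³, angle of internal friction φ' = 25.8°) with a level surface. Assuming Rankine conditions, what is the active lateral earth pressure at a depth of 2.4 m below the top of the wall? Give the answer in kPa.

K_a = (1 − sin φ)/(1 + sin φ) = 0.3935.
σ_h = K_a γ z = 0.3935 × 20.4 × 2.4 = 19.27 kPa.

19.3 kPa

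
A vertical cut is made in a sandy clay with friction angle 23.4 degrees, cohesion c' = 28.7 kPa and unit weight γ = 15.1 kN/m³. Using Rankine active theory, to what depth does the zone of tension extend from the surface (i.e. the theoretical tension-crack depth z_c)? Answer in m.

5.79 m

K_a = tan²(45° − 23.4°/2) = 0.4315; √K_a = 0.6569.
The active pressure is zero where K_a γ z = 2c√K_a, so z_c = 2c/(γ√K_a) = 2×28.7/(15.1×0.6569) = 5.787 m.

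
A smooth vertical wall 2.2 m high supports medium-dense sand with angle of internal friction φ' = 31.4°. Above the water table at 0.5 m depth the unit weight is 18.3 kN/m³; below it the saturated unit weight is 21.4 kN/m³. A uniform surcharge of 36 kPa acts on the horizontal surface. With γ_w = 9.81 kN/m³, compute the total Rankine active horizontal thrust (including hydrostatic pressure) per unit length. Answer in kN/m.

K_a = tan²(45° − φ/2) = 0.3149.
γ' = 21.4 − 9.81 = 11.59 kN/m³. h₂ = H − d_w = 1.7 m.
σ'_h: at surface K_a·q = 11.34; at WT K_a(q+γd_w) = 14.22; at base K_a(q+γd_w+γ'h₂) = 20.42 kPa.
P₁ = ½(11.34+14.22)×0.5 = 6.389; P₂ = ½(14.22+20.42)×1.7 = 29.45; P_w = ½γ_w h₂² = 14.18.
Total = 6.389+29.45+14.18 = 50.01 kN/m.

50.0 kN/m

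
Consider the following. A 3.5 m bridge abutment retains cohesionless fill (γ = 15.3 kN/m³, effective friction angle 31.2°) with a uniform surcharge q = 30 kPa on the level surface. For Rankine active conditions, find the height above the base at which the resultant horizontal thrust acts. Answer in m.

1.47 m

K_a = 0.3175.
Triangular part P₁ = ½K_aγH² = 29.75 at H/3 = 1.167 m; rectangular part P₂ = K_a q H = 33.34 at H/2 = 1.750 m.
ȳ = (P₁·1.167 + P₂·1.750)/(P₁+P₂) = 1.475 m.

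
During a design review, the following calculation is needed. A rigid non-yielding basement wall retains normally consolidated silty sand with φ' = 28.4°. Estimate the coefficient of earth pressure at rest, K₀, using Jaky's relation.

0.524

K₀ = 1 − sin φ' = 1 − sin 28.4° = 0.5244.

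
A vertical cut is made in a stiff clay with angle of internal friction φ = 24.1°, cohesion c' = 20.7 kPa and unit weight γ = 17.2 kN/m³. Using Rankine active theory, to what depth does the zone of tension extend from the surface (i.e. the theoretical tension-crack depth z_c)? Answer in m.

K_a = tan²(45° − 24.1°/2) = 0.4201; √K_a = 0.6482.
The active pressure is zero where K_a γ z = 2c√K_a, so z_c = 2c/(γ√K_a) = 2×20.7/(17.2×0.6482) = 3.714 m.

3.71 m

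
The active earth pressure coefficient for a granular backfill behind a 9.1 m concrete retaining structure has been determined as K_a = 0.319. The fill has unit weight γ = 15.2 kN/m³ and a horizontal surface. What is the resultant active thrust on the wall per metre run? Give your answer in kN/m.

201 kN/m

P = ½ K_a γ H² = 0.5 × 0.319 × 15.2 × 9.1² = 200.8 kN/m.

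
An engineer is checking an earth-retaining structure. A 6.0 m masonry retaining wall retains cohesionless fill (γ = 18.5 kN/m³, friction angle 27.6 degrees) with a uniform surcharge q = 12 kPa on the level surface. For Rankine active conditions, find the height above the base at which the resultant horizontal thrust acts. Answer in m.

K_a = 0.3668.
Triangular part P₁ = ½K_aγH² = 122.1 at H/3 = 2.000 m; rectangular part P₂ = K_a q H = 26.41 at H/2 = 3.000 m.
ȳ = (P₁·2.000 + P₂·3.000)/(P₁+P₂) = 2.178 m.

2.18 m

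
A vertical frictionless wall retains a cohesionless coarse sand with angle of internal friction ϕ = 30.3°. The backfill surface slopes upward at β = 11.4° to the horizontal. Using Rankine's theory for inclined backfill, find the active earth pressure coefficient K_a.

K_a = cos β · (cos β − √(cos²β − cos²φ)) / (cos β + √(cos²β − cos²φ)).
cos β = 0.9803, cos φ = 0.8634, √(cos²β − cos²φ) = 0.4642.
K_a = 0.9803 × (0.9803 − 0.4642)/(0.9803 + 0.4642) = 0.3502.

0.350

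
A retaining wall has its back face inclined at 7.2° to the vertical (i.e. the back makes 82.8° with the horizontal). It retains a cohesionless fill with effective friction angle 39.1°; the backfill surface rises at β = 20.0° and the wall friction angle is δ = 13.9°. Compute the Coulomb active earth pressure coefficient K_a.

0.333

K_a = sin²(α+φ) / [sin²α · sin(α−δ) · (1 + √{sin(φ+δ)sin(φ−β) / (sin(α−δ)sin(α+β))})²].
With α = 82.8°, φ = 39.1°, δ = 13.9°, β = 20.0°: K_a = 0.3327.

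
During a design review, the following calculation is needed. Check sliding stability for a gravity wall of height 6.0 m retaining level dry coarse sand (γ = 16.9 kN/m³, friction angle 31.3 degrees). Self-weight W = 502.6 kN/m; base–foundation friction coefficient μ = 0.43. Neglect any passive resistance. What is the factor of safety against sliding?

K_a = tan²(45° − 31.3°/2) = 0.3162.
P_a = ½K_aγH² = 0.5×0.3162×16.9×6.0² = 96.19 kN/m, acting at H/3 = 2.000 m above the base.
FS_sliding = μW / P_a = 0.43×502.6 / 96.19 = 2.247.

2.25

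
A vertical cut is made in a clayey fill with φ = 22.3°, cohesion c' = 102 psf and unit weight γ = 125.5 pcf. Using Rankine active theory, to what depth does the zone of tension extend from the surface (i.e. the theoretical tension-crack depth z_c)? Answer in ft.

2.42 ft

K_a = tan²(45° − 22.3°/2) = 0.4498; √K_a = 0.6707.
The active pressure is zero where K_a γ z = 2c√K_a, so z_c = 2c/(γ√K_a) = 2×102/(125.5×0.6707) = 2.424 ft.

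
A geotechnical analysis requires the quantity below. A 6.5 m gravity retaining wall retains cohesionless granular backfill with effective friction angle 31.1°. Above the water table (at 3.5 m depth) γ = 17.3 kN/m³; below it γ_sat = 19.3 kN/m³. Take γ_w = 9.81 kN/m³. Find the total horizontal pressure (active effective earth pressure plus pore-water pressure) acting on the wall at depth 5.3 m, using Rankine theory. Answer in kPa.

K_a = (1 − sin φ)/(1 + sin φ) = 0.3188.
γ' = 19.3 − 9.81 = 9.490 kN/m³.
Effective vertical stress at 5.3 m: σ'_v = 17.3×3.5 + 9.490×1.80 = 77.63 kPa.
σ'_h = K_a σ'_v = 0.3188 × 77.63 = 24.75 kPa; u = γ_w × 1.80 = 17.66 kPa.
Total σ_h = 24.75 + 17.66 = 42.41 kPa.

42.4 kPa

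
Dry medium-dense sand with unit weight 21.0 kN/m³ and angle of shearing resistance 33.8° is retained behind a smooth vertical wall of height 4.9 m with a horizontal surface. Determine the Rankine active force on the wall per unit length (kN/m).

K_a = tan²(45° − φ/2) = 0.2851.
P_a = ½ K_a γ H² = 0.5 × 0.2851 × 21.0 × 4.9² = 71.88 kN/m.

71.9 kN/m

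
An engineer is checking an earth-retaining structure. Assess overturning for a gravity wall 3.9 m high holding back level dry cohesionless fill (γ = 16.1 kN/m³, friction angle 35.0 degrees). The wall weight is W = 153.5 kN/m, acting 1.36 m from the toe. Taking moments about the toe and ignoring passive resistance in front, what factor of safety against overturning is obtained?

4.84

K_a = tan²(45° − 35.0°/2) = 0.2710.
P_a = ½K_aγH² = 0.5×0.2710×16.1×3.9² = 33.18 kN/m, acting at H/3 = 1.300 m above the base.
Overturning moment M_o = P_a × H/3 = 33.18 × 1.300 = 43.13.
Resisting moment M_r = W × 1.36 = 153.5 × 1.36 = 208.8.
FS_overturning = M_r/M_o = 208.8/43.13 = 4.840.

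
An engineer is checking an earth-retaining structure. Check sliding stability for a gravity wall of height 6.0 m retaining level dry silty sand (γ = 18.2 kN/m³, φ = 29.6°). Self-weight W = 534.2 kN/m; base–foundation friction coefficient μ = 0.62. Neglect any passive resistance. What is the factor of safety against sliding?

K_a = tan²(45° − 29.6°/2) = 0.3387.
P_a = ½K_aγH² = 0.5×0.3387×18.2×6.0² = 111.0 kN/m, acting at H/3 = 2.000 m above the base.
FS_sliding = μW / P_a = 0.62×534.2 / 111.0 = 2.985.

2.98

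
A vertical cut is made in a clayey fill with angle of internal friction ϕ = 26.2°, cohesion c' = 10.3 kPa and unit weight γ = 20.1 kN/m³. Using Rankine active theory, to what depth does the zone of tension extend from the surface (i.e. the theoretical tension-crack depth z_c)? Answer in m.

K_a = tan²(45° − 26.2°/2) = 0.3874; √K_a = 0.6224.
The active pressure is zero where K_a γ z = 2c√K_a, so z_c = 2c/(γ√K_a) = 2×10.3/(20.1×0.6224) = 1.647 m.

1.65 m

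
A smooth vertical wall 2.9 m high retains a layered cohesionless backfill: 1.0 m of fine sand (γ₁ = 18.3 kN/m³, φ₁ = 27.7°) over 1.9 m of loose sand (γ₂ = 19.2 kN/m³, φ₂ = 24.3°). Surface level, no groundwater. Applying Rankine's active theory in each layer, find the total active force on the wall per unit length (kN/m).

K_a1 = tan²(45°−27.7°/2) = 0.3653; K_a2 = tan²(45°−24.3°/2) = 0.4169.
Layer 1: σ at base = K_a1 γ₁ h₁ = 6.686 kPa; P₁ = ½×6.686×1.0 = 3.343.
Layer 2: σ_v at top = γ₁h₁ = 18.30; σ_h top = K_a2×18.30 = 7.630; σ_h base = K_a2×(18.30+19.2×1.9) = 22.84.
P₂ = ½(7.630+22.84)×1.9 = 28.94. Total P_a = 3.343+28.94 = 32.29 kN/m.

32.3 kN/m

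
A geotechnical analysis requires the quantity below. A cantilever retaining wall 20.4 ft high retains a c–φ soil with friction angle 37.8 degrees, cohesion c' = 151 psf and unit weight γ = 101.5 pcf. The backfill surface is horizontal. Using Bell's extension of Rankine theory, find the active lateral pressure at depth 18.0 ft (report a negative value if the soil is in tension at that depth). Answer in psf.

291 psf

K_a = (1 − sin φ)/(1 + sin φ) = 0.2400.
σ_a = K_a γ z − 2c√K_a = 0.2400×101.5×18.0 − 2×151×0.4899 = 290.5 psf.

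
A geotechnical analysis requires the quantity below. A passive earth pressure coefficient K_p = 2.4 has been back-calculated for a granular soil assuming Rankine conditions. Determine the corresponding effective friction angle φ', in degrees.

K_p = (1+sin φ)/(1−sin φ) ⇒ sin φ = (K_p − 1)/(K_p + 1) = 0.4118.
φ = arcsin(0.4118) = 24.32°.

24.3°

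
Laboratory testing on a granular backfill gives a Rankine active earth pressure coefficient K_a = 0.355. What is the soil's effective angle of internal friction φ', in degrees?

K_a = tan²(45° − φ/2) ⇒ 45° − φ/2 = arctan(√0.355) = 30.79°.
φ = 2(45° − 30.79°) = 28.43°.

28.4°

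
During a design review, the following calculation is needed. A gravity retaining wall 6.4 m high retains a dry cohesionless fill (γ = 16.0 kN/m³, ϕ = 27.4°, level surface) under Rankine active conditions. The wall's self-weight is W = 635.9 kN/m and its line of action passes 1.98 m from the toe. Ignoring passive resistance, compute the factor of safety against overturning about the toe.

4.87

K_a = tan²(45° − 27.4°/2) = 0.3697.
P_a = ½K_aγH² = 0.5×0.3697×16.0×6.4² = 121.1 kN/m, acting at H/3 = 2.133 m above the base.
Overturning moment M_o = P_a × H/3 = 121.1 × 2.133 = 258.4.
Resisting moment M_r = W × 1.98 = 635.9 × 1.98 = 1259.
FS_overturning = M_r/M_o = 1259/258.4 = 4.872.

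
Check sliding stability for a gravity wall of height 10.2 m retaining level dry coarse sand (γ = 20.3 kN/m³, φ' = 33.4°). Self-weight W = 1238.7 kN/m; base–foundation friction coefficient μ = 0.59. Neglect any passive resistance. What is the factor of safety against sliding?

2.39

K_a = tan²(45° − 33.4°/2) = 0.2899.
P_a = ½K_aγH² = 0.5×0.2899×20.3×10.2² = 306.2 kN/m, acting at H/3 = 3.400 m above the base.
FS_sliding = μW / P_a = 0.59×1238.7 / 306.2 = 2.387.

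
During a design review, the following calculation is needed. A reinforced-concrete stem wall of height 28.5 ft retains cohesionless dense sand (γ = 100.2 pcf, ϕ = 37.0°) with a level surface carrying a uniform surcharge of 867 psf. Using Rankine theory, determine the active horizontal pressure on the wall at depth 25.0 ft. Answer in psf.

K_a = (1 − sin φ)/(1 + sin φ) = 0.2486.
σ_v = γz + q = 100.2 × 25.0 + 867 = 3372 psf.
σ_h = K_a σ_v = 0.2486 × 3372 = 838.2 psf.

838 psf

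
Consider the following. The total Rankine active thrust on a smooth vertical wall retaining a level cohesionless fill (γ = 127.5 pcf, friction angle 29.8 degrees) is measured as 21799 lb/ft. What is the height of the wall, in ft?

31.9 ft

K_a = 0.3360. P_a = ½ K_a γ H² ⇒ H = √(2P_a/(K_a γ)).
H = √(2×21799/(0.3360×127.5)) = 31.90 ft.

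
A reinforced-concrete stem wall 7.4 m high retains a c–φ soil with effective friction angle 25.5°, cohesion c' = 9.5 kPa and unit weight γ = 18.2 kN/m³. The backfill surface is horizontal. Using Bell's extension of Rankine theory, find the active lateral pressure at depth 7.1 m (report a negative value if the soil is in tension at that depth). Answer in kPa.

39.5 kPa

K_a = (1 − sin φ)/(1 + sin φ) = 0.3981.
σ_a = K_a γ z − 2c√K_a = 0.3981×18.2×7.1 − 2×9.5×0.6310 = 39.45 kPa.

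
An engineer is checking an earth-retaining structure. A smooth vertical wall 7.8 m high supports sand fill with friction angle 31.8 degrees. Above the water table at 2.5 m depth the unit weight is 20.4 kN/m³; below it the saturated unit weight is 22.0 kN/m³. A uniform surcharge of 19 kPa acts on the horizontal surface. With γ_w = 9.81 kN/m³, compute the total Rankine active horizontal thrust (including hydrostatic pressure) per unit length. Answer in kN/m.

K_a = tan²(45° − φ/2) = 0.3098.
γ' = 22.0 − 9.81 = 12.19 kN/m³. h₂ = H − d_w = 5.3 m.
σ'_h: at surface K_a·q = 5.886; at WT K_a(q+γd_w) = 21.69; at base K_a(q+γd_w+γ'h₂) = 41.70 kPa.
P₁ = ½(5.886+21.69)×2.5 = 34.46; P₂ = ½(21.69+41.70)×5.3 = 168.0; P_w = ½γ_w h₂² = 137.8.
Total = 34.46+168.0+137.8 = 340.2 kN/m.

340 kN/m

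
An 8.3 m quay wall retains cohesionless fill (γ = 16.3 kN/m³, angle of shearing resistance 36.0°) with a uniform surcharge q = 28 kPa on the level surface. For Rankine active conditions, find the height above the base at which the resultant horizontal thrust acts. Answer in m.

3.17 m

K_a = 0.2596.
Triangular part P₁ = ½K_aγH² = 145.8 at H/3 = 2.767 m; rectangular part P₂ = K_a q H = 60.33 at H/2 = 4.150 m.
ȳ = (P₁·2.767 + P₂·4.150)/(P₁+P₂) = 3.172 m.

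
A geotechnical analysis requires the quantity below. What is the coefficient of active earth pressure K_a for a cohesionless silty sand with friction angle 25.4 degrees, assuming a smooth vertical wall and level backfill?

0.400

K_a = (1 − sin φ)/(1 + sin φ) = (1 − sin 25.4°)/(1 + sin 25.4°) = 0.3996.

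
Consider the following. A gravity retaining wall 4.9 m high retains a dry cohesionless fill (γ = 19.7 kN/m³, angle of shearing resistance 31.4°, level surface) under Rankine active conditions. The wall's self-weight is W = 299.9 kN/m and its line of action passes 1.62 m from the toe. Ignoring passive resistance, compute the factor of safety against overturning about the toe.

3.99

K_a = tan²(45° − 31.4°/2) = 0.3149.
P_a = ½K_aγH² = 0.5×0.3149×19.7×4.9² = 74.48 kN/m, acting at H/3 = 1.633 m above the base.
Overturning moment M_o = P_a × H/3 = 74.48 × 1.633 = 121.6.
Resisting moment M_r = W × 1.62 = 299.9 × 1.62 = 485.8.
FS_overturning = M_r/M_o = 485.8/121.6 = 3.994.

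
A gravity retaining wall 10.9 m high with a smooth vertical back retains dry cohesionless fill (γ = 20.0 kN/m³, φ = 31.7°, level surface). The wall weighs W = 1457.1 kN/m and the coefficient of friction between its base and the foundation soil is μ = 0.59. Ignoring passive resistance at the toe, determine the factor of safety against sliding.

K_a = tan²(45° − 31.7°/2) = 0.3111.
P_a = ½K_aγH² = 0.5×0.3111×20.0×10.9² = 369.6 kN/m, acting at H/3 = 3.633 m above the base.
FS_sliding = μW / P_a = 0.59×1457.1 / 369.6 = 2.326.

2.33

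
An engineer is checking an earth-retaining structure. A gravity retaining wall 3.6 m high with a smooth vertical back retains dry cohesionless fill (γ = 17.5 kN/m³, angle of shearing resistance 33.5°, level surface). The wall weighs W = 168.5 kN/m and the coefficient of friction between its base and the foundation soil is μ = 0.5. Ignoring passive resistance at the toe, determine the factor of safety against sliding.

2.57

K_a = tan²(45° − 33.5°/2) = 0.2887.
P_a = ½K_aγH² = 0.5×0.2887×17.5×3.6² = 32.74 kN/m, acting at H/3 = 1.200 m above the base.
FS_sliding = μW / P_a = 0.5×168.5 / 32.74 = 2.573.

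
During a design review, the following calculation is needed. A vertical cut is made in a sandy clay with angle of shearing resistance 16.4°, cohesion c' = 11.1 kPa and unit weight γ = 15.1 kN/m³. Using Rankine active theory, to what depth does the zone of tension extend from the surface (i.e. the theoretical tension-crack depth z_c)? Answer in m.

K_a = tan²(45° − 16.4°/2) = 0.5596; √K_a = 0.7481.
The active pressure is zero where K_a γ z = 2c√K_a, so z_c = 2c/(γ√K_a) = 2×11.1/(15.1×0.7481) = 1.965 m.

1.97 m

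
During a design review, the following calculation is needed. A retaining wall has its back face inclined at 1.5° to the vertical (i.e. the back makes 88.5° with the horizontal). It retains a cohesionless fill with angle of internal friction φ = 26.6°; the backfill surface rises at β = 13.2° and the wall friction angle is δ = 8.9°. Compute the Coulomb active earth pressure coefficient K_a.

K_a = sin²(α+φ) / [sin²α · sin(α−δ) · (1 + √{sin(φ+δ)sin(φ−β) / (sin(α−δ)sin(α+β))})²].
With α = 88.5°, φ = 26.6°, δ = 8.9°, β = 13.2°: K_a = 0.4421.

0.442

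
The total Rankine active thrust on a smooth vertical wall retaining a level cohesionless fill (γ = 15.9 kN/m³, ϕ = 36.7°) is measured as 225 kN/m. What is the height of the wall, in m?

10.6 m

K_a = 0.2519. P_a = ½ K_a γ H² ⇒ H = √(2P_a/(K_a γ)).
H = √(2×225/(0.2519×15.9)) = 10.60 m.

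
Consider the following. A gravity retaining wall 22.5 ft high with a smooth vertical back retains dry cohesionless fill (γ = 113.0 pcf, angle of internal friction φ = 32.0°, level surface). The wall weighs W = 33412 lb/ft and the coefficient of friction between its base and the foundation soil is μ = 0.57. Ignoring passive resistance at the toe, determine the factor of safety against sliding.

K_a = tan²(45° − 32.0°/2) = 0.3073.
P_a = ½K_aγH² = 0.5×0.3073×113.0×22.5² = 8789 lb/ft, acting at H/3 = 7.500 ft above the base.
FS_sliding = μW / P_a = 0.57×33412 / 8789 = 2.167.

2.17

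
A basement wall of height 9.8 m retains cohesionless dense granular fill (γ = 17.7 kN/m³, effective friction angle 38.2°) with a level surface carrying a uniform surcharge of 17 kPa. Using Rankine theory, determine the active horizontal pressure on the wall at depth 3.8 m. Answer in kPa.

19.9 kPa

K_a = (1 − sin φ)/(1 + sin φ) = 0.2358.
σ_v = γz + q = 17.7 × 3.8 + 17 = 84.26 kPa.
σ_h = K_a σ_v = 0.2358 × 84.26 = 19.87 kPa.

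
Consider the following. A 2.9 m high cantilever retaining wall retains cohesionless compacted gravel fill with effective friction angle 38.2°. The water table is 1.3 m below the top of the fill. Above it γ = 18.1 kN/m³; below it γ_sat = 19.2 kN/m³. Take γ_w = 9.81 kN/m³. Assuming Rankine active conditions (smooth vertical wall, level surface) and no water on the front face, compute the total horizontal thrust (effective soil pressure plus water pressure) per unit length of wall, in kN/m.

K_a = tan²(45° − φ/2) = 0.2358.
γ' = 19.2 − 9.81 = 9.390 kN/m³. Depth below WT = 1.6 m.
σ'_h at WT = K_a γ d_w = 5.548 kPa; at base = 5.548 + K_a γ' × 1.6 = 9.090 kPa.
P₁ (0–1.3 m) = ½×5.548×1.3 = 3.606. P₂ (1.3–2.9 m) = ½(5.548+9.090)×1.6 = 11.71.
P_w = ½ γ_w h₂² = 0.5×9.81×1.6² = 12.56. Total = 3.606+11.71+12.56 = 27.87 kN/m.

27.9 kN/m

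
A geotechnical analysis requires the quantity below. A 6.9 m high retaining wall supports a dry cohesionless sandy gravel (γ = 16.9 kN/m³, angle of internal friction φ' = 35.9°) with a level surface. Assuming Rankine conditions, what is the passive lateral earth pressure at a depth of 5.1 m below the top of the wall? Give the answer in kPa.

K_p = (1 + sin φ)/(1 − sin φ) = 3.835.
σ_h = K_p γ z = 3.835 × 16.9 × 5.1 = 330.6 kPa.

331 kPa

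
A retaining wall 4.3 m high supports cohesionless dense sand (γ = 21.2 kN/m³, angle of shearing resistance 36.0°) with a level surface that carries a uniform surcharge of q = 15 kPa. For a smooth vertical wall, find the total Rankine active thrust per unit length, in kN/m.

K_a = tan²(45° − φ/2) = 0.2596.
Soil triangle: ½ K_a γ H² = 0.5×0.2596×21.2×4.3² = 50.88 kN/m.
Surcharge rectangle: K_a q H = 0.2596×15×4.3 = 16.75 kN/m.
Total = 50.88 + 16.75 = 67.63 kN/m.

67.6 kN/m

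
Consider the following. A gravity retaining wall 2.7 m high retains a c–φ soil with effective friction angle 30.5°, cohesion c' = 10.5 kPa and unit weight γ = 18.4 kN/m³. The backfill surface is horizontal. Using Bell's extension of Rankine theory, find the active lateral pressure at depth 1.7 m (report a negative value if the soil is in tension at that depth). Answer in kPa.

K_a = (1 − sin φ)/(1 + sin φ) = 0.3267.
σ_a = K_a γ z − 2c√K_a = 0.3267×18.4×1.7 − 2×10.5×0.5715 = -1.784 kPa.

-1.78 kPa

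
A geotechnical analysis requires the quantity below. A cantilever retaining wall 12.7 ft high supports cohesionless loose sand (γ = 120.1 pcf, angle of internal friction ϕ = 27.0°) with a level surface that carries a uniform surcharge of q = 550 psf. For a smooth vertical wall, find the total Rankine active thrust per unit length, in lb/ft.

6260 lb/ft

K_a = tan²(45° − φ/2) = 0.3755.
Soil triangle: ½ K_a γ H² = 0.5×0.3755×120.1×12.7² = 3637 lb/ft.
Surcharge rectangle: K_a q H = 0.3755×550×12.7 = 2623 lb/ft.
Total = 3637 + 2623 = 6260 lb/ft.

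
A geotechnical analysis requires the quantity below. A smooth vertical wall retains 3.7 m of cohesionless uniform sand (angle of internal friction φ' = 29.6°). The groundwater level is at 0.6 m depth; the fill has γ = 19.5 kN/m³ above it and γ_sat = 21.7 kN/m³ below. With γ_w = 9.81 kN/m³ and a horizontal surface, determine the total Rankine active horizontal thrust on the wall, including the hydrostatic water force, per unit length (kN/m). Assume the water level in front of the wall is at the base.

K_a = tan²(45° − φ/2) = 0.3387.
γ' = 21.7 − 9.81 = 11.89 kN/m³. Depth below WT = 3.1 m.
σ'_h at WT = K_a γ d_w = 3.963 kPa; at base = 3.963 + K_a γ' × 3.1 = 16.45 kPa.
P₁ (0–0.6 m) = ½×3.963×0.6 = 1.189. P₂ (0.6–3.7 m) = ½(3.963+16.45)×3.1 = 31.64.
P_w = ½ γ_w h₂² = 0.5×9.81×3.1² = 47.14. Total = 1.189+31.64+47.14 = 79.96 kN/m.

80.0 kN/m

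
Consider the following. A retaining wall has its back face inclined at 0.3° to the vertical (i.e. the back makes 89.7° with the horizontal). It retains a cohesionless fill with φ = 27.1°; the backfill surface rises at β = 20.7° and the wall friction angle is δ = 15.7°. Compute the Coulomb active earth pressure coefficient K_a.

0.498

K_a = sin²(α+φ) / [sin²α · sin(α−δ) · (1 + √{sin(φ+δ)sin(φ−β) / (sin(α−δ)sin(α+β))})²].
With α = 89.7°, φ = 27.1°, δ = 15.7°, β = 20.7°: K_a = 0.4981.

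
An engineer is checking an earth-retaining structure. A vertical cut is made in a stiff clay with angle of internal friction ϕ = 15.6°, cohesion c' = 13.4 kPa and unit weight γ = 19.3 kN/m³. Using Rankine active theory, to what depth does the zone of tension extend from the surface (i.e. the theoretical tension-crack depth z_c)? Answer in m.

K_a = tan²(45° − 15.6°/2) = 0.5761; √K_a = 0.7590.
The active pressure is zero where K_a γ z = 2c√K_a, so z_c = 2c/(γ√K_a) = 2×13.4/(19.3×0.7590) = 1.829 m.

1.83 m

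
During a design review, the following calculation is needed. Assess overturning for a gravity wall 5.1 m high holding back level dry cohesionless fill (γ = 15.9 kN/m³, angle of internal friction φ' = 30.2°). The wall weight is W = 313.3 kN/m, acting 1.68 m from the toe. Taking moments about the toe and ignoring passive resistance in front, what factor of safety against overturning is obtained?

4.53

K_a = tan²(45° − 30.2°/2) = 0.3307.
P_a = ½K_aγH² = 0.5×0.3307×15.9×5.1² = 68.37 kN/m, acting at H/3 = 1.700 m above the base.
Overturning moment M_o = P_a × H/3 = 68.37 × 1.700 = 116.2.
Resisting moment M_r = W × 1.68 = 313.3 × 1.68 = 526.3.
FS_overturning = M_r/M_o = 526.3/116.2 = 4.528.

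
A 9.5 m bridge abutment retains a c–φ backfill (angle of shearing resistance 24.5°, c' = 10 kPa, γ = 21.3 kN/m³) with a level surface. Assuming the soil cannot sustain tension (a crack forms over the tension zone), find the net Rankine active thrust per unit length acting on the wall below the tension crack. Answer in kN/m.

K_a = 0.4137; √K_a = 0.6432.
Tension-crack depth z_c = 2c/(γ√K_a) = 2×10/(21.3×0.6432) = 1.460 m.
σ_a at base = K_a γ H − 2c√K_a = 0.4137×21.3×9.5 − 2×10×0.6432 = 70.85 kPa.
P_a = ½ × 70.85 × (H − z_c) = 0.5×70.85×8.040 = 284.8 kN/m.

285 kN/m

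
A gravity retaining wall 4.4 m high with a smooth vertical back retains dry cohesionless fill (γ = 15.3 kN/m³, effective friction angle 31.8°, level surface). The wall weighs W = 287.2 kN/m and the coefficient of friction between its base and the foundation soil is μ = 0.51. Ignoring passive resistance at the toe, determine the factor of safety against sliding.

K_a = tan²(45° − 31.8°/2) = 0.3098.
P_a = ½K_aγH² = 0.5×0.3098×15.3×4.4² = 45.88 kN/m, acting at H/3 = 1.467 m above the base.
FS_sliding = μW / P_a = 0.51×287.2 / 45.88 = 3.192.

3.19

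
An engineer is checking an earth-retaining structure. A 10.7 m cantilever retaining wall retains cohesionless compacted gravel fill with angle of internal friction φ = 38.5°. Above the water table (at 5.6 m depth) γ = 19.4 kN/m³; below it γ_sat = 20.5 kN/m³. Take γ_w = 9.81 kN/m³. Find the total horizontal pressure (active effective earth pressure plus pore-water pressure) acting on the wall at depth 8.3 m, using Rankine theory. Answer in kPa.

K_a = (1 − sin φ)/(1 + sin φ) = 0.2327.
γ' = 20.5 − 9.81 = 10.69 kN/m³.
Effective vertical stress at 8.3 m: σ'_v = 19.4×5.6 + 10.69×2.70 = 137.5 kPa.
σ'_h = K_a σ'_v = 0.2327 × 137.5 = 31.99 kPa; u = γ_w × 2.70 = 26.49 kPa.
Total σ_h = 31.99 + 26.49 = 58.48 kPa.

58.5 kPa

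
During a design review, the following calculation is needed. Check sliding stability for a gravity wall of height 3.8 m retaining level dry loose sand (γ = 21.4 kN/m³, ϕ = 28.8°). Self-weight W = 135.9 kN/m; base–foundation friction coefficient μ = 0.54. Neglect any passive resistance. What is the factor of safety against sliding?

K_a = tan²(45° − 28.8°/2) = 0.3498.
P_a = ½K_aγH² = 0.5×0.3498×21.4×3.8² = 54.04 kN/m, acting at H/3 = 1.267 m above the base.
FS_sliding = μW / P_a = 0.54×135.9 / 54.04 = 1.358.

1.36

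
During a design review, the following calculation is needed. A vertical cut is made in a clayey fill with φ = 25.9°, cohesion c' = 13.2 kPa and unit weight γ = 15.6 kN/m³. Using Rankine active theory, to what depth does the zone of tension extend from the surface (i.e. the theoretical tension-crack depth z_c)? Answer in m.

K_a = tan²(45° − 25.9°/2) = 0.3920; √K_a = 0.6261.
The active pressure is zero where K_a γ z = 2c√K_a, so z_c = 2c/(γ√K_a) = 2×13.2/(15.6×0.6261) = 2.703 m.

2.70 m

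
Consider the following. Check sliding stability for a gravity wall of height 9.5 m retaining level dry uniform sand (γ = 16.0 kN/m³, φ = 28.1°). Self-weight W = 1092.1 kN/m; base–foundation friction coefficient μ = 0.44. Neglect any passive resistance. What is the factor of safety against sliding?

1.85

K_a = tan²(45° − 28.1°/2) = 0.3596.
P_a = ½K_aγH² = 0.5×0.3596×16.0×9.5² = 259.6 kN/m, acting at H/3 = 3.167 m above the base.
FS_sliding = μW / P_a = 0.44×1092.1 / 259.6 = 1.851.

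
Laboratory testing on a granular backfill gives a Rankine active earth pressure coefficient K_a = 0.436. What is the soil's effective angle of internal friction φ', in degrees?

K_a = tan²(45° − φ/2) ⇒ 45° − φ/2 = arctan(√0.436) = 33.44°.
φ = 2(45° − 33.44°) = 23.13°.

23.1°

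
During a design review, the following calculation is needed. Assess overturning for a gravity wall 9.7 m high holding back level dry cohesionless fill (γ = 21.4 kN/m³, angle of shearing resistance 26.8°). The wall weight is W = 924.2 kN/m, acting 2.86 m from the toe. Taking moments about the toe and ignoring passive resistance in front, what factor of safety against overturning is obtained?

K_a = tan²(45° − 26.8°/2) = 0.3785.
P_a = ½K_aγH² = 0.5×0.3785×21.4×9.7² = 381.0 kN/m, acting at H/3 = 3.233 m above the base.
Overturning moment M_o = P_a × H/3 = 381.0 × 3.233 = 1232.
Resisting moment M_r = W × 2.86 = 924.2 × 2.86 = 2643.
FS_overturning = M_r/M_o = 2643/1232 = 2.145.

2.15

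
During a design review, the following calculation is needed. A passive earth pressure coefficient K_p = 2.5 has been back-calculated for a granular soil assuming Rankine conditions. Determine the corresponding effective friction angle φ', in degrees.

25.4°

K_p = (1+sin φ)/(1−sin φ) ⇒ sin φ = (K_p − 1)/(K_p + 1) = 0.4286.
φ = arcsin(0.4286) = 25.38°.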